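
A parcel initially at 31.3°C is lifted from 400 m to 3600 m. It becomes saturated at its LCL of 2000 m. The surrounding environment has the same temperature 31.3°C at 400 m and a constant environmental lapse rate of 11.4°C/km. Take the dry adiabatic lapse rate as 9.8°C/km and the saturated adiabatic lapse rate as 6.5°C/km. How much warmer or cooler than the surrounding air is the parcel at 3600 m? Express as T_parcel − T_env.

Parcel:
  Dry to 2000 m: -9.8 × 1.6 km = -15.68°C, so T = 15.62°C.
  Saturated to 3600 m: -6.5 × 1.6 km = -10.4°C, so T = 5.22°C.
Environment:
  Environment to 3600 m: -11.4 × 3.2 km = -36.48°C, so T = -5.18°C.
T_parcel − T_env = 5.22 − (-5.18) = +10.4°C

+10.4°C (parcel warmer than environment)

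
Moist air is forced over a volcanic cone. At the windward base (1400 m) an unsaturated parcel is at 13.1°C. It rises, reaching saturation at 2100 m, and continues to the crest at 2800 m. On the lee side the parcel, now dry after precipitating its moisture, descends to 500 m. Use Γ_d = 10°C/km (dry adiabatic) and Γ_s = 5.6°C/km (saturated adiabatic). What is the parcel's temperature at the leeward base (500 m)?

Dry to 2100 m: -10 × 0.7 km = -7°C, so T = 6.1°C.
Saturated to 2800 m: -5.6 × 0.7 km = -3.92°C, so T = 2.18°C.
Dry descent to 500 m: +10 × 2.3 km = +23°C, so T = 25.18°C.

25.18°C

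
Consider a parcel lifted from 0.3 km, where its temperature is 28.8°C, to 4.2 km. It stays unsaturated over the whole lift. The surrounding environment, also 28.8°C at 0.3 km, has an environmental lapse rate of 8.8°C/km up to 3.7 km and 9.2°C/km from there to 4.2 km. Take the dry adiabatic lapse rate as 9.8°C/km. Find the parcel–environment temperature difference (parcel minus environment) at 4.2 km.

Parcel:
  300–4200 m, dry: Δz = 3.9 km ⇒ ΔT = -38.22°C; T = -9.42°C
Environment:
  300–3700 m, environment, lower layer: Δz = 3.4 km ⇒ ΔT = -29.92°C; T = -1.12°C
  3700–4200 m, environment, upper layer: Δz = 0.5 km ⇒ ΔT = -4.6°C; T = -5.72°C
T_parcel − T_env = -9.42 − (-5.72) = -3.7°C

-3.7°C (parcel cooler than environment)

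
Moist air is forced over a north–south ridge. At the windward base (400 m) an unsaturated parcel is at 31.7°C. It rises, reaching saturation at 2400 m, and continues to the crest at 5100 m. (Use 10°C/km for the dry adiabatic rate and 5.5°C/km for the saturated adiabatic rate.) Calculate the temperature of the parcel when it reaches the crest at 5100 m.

-3.15°C

400–2400 m, dry: Δz = 2 km ⇒ ΔT = -20°C; T = 11.7°C
2400–5100 m, saturated: Δz = 2.7 km ⇒ ΔT = -14.85°C; T = -3.15°C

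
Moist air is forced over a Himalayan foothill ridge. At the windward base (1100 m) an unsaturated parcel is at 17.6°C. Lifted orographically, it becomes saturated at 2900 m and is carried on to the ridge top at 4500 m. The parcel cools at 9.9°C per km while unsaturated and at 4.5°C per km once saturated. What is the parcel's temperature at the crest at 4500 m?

Dry to 2900 m: -9.9 × 1.8 km = -17.82°C, so T = -0.22°C.
Saturated to 4500 m: -4.5 × 1.6 km = -7.2°C, so T = -7.42°C.

-7.42°C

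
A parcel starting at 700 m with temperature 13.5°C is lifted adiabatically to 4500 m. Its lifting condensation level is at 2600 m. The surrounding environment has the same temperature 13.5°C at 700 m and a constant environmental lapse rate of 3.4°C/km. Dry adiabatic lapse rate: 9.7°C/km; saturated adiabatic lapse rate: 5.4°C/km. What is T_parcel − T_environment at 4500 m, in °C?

Parcel:
  From 700 m to 2600 m (dry): cools by 9.7 × 1.9 = 18.43°C, giving -4.93°C.
  From 2600 m to 4500 m (saturated): cools by 5.4 × 1.9 = 10.26°C, giving -15.19°C.
Environment:
  From 700 m to 4500 m (environment): cools by 3.4 × 3.8 = 12.92°C, giving 0.58°C.
T_parcel − T_env = -15.19 − 0.58 = -15.77°C

-15.77°C (parcel cooler than environment)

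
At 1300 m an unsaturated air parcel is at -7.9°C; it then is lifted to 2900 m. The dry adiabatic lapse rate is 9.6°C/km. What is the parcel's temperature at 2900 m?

-23.26°C

1300 → 2900 m (dry adiabatic, 9.6°C/km): ΔT = -9.6 × 1.6 = -15.36°C → T = -23.26°C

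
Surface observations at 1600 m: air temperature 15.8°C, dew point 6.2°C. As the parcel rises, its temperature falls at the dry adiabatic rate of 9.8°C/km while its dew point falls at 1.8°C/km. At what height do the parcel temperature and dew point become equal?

2800 m

T and T_d converge at 9.8 − 1.8 = 8°C per km
Height above start = (15.8 − 6.2) / 8 = 1.2 km
LCL altitude = 1600 m + 1200 m = 2800 m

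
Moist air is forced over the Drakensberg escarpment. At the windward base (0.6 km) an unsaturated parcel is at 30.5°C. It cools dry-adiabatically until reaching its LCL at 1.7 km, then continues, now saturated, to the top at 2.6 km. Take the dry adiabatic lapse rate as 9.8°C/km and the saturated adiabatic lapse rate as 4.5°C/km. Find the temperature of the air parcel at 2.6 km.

600–1700 m, dry: Δz = 1.1 km ⇒ ΔT = -10.78°C; T = 19.72°C
1700–2600 m, saturated: Δz = 0.9 km ⇒ ΔT = -4.05°C; T = 15.67°C

15.67°C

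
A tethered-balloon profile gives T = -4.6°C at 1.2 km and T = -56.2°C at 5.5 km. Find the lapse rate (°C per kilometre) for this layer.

Γ = −ΔT/Δz = (-4.6 − (-56.2)) / (5500 − 1200) m
  = 51.6°C / 4.3 km = 12°C/km

12°C/km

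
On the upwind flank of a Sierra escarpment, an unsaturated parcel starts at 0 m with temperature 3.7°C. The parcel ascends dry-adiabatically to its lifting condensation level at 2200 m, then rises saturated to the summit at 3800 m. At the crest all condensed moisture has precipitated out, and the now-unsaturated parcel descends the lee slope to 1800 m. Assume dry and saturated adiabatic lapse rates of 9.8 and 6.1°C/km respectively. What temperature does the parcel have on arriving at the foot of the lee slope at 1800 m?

From 0 m to 2200 m (dry): cools by 9.8 × 2.2 = 21.56°C, giving -17.86°C.
From 2200 m to 3800 m (saturated): cools by 6.1 × 1.6 = 9.76°C, giving -27.62°C.
From 3800 m to 1800 m (dry descent): warms by 9.8 × 2 = 19.6°C, giving -8.02°C.

-8.02°C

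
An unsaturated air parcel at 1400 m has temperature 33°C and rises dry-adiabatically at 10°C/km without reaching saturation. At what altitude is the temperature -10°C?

5700 m

Height above start = (33 − (-10)) / 10 = 4.3 km
Altitude = 1400 m + 4300 m = 5700 m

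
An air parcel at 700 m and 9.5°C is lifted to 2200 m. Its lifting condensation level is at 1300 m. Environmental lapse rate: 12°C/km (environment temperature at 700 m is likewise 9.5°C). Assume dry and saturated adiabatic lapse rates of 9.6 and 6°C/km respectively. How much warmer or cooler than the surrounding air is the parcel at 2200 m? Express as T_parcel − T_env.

Parcel:
  Dry to 1300 m: -9.6 × 0.6 km = -5.76°C, so T = 3.74°C.
  Saturated to 2200 m: -6 × 0.9 km = -5.4°C, so T = -1.66°C.
Environment:
  Environment to 2200 m: -12 × 1.5 km = -18°C, so T = -8.5°C.
T_parcel − T_env = -1.66 − (-8.5) = +6.84°C

+6.84°C (parcel warmer than environment)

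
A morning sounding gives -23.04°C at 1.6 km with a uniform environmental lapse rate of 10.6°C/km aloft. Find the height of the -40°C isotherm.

3.2 km

Height above start = (-23.04 − (-40)) / 10.6 = 1.6 km
Altitude = 1600 m + 1600 m = 3200 m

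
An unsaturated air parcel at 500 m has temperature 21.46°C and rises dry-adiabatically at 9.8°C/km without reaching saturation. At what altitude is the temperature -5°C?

3200 m

Height above start = (21.46 − (-5)) / 9.8 = 2.7 km
Altitude = 500 m + 2700 m = 3200 m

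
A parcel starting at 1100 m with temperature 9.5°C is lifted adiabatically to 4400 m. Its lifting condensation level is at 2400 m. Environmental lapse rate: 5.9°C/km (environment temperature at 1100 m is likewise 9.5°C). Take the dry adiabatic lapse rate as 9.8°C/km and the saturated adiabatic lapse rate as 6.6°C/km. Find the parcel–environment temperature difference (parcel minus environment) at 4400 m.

Parcel:
  1100 → 2400 m (dry, 9.8°C/km): ΔT = -9.8 × 1.3 = -12.74°C → T = -3.24°C
  2400 → 4400 m (saturated, 6.6°C/km): ΔT = -6.6 × 2 = -13.2°C → T = -16.44°C
Environment:
  1100 → 4400 m (environment, 5.9°C/km): ΔT = -5.9 × 3.3 = -19.47°C → T = -9.97°C
T_parcel − T_env = -16.44 − (-9.97) = -6.47°C

-6.47°C (parcel cooler than environment)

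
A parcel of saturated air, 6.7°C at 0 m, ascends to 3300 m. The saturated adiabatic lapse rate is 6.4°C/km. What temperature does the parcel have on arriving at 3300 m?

-14.42°C

From 0 m to 3300 m (saturated adiabatic): cools by 6.4 × 3.3 = 21.12°C, giving -14.42°C.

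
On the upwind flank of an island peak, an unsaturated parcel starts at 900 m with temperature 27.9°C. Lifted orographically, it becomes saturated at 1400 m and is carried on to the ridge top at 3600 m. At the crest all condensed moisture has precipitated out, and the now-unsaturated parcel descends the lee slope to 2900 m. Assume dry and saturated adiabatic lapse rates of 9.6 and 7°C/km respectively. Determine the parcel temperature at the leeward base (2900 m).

From 900 m to 1400 m (dry): cools by 9.6 × 0.5 = 4.8°C, giving 23.1°C.
From 1400 m to 3600 m (saturated): cools by 7 × 2.2 = 15.4°C, giving 7.7°C.
From 3600 m to 2900 m (dry descent): warms by 9.6 × 0.7 = 6.72°C, giving 14.42°C.

14.42°C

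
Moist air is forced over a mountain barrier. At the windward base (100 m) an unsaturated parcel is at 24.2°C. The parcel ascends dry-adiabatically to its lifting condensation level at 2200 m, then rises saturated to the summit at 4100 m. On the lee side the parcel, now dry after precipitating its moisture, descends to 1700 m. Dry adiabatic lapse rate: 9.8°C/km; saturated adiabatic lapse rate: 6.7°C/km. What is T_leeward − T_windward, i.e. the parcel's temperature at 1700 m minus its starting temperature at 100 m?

100 → 2200 m (dry, 9.8°C/km): ΔT = -9.8 × 2.1 = -20.58°C → T = 3.62°C
2200 → 4100 m (saturated, 6.7°C/km): ΔT = -6.7 × 1.9 = -12.73°C → T = -9.11°C
4100 → 1700 m (dry descent, 9.8°C/km): ΔT = +9.8 × 2.4 = +23.52°C → T = 14.41°C
Net change vs windward start: 14.41 − 24.2 = -9.79°C

-9.79°C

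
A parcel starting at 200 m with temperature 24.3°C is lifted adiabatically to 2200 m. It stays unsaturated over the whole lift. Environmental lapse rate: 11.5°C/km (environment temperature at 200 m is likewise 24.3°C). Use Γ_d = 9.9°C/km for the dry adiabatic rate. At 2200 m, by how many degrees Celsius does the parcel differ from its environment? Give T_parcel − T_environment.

+3.2°C (parcel warmer than environment)

Parcel:
  From 200 m to 2200 m (dry): cools by 9.9 × 2 = 19.8°C, giving 4.5°C.
Environment:
  From 200 m to 2200 m (environment): cools by 11.5 × 2 = 23°C, giving 1.3°C.
T_parcel − T_env = 4.5 − 1.3 = +3.2°C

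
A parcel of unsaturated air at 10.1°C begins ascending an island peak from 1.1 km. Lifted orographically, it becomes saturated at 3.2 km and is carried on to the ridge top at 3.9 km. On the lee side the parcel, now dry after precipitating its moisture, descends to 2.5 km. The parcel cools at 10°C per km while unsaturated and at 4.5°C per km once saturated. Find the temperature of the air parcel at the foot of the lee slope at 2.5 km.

-0.05°C

1100 → 3200 m (dry, 10°C/km): ΔT = -10 × 2.1 = -21°C → T = -10.9°C
3200 → 3900 m (saturated, 4.5°C/km): ΔT = -4.5 × 0.7 = -3.15°C → T = -14.05°C
3900 → 2500 m (dry descent, 10°C/km): ΔT = +10 × 1.4 = +14°C → T = -0.05°C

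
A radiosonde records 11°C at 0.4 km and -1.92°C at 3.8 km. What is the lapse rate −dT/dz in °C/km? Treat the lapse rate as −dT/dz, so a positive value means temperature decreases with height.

Γ = −ΔT/Δz = (11 − (-1.92)) / (3800 − 400) m
  = 12.92°C / 3.4 km = 3.8°C/km

3.8°C/km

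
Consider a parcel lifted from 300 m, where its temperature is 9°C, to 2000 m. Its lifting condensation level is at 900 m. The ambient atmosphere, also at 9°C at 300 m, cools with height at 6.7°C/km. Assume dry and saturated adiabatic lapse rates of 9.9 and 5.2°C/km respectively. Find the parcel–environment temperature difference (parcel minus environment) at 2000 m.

-0.27°C (parcel cooler than environment)

Parcel:
  From 300 m to 900 m (dry): cools by 9.9 × 0.6 = 5.94°C, giving 3.06°C.
  From 900 m to 2000 m (saturated): cools by 5.2 × 1.1 = 5.72°C, giving -2.66°C.
Environment:
  From 300 m to 2000 m (environment): cools by 6.7 × 1.7 = 11.39°C, giving -2.39°C.
T_parcel − T_env = -2.66 − (-2.39) = -0.27°C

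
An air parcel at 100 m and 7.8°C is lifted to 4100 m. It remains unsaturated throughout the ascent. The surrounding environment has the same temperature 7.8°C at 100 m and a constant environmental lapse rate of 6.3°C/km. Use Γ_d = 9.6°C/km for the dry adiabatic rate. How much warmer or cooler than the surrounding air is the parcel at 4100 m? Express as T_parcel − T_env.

Parcel:
  Dry to 4100 m: -9.6 × 4 km = -38.4°C, so T = -30.6°C.
Environment:
  Environment to 4100 m: -6.3 × 4 km = -25.2°C, so T = -17.4°C.
T_parcel − T_env = -30.6 − (-17.4) = -13.2°C

-13.2°C (parcel cooler than environment)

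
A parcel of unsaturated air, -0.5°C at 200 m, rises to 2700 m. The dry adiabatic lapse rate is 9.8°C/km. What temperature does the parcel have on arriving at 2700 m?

200 → 2700 m (dry adiabatic, 9.8°C/km): ΔT = -9.8 × 2.5 = -24.5°C → T = -25°C

-25°C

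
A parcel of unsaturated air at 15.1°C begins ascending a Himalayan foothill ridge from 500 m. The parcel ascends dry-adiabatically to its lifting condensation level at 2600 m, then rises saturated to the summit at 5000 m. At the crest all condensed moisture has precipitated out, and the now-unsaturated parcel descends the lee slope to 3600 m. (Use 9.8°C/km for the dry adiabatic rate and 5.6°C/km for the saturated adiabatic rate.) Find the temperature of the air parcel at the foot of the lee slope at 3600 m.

500–2600 m, dry: Δz = 2.1 km ⇒ ΔT = -20.58°C; T = -5.48°C
2600–5000 m, saturated: Δz = 2.4 km ⇒ ΔT = -13.44°C; T = -18.92°C
5000–3600 m, dry descent: Δz = 1.4 km ⇒ ΔT = +13.72°C; T = -5.2°C

-5.2°C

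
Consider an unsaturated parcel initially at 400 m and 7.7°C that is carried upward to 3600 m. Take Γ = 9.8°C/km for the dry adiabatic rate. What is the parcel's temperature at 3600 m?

400–3600 m, dry adiabatic: Δz = 3.2 km ⇒ ΔT = -31.36°C; T = -23.66°C

-23.66°C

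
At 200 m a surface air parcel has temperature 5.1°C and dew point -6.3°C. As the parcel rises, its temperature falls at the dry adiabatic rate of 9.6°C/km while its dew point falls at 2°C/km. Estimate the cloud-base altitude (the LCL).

1700 m

T and T_d converge at 9.6 − 2 = 7.6°C per km
Height above start = (5.1 − (-6.3)) / 7.6 = 1.5 km
LCL altitude = 200 m + 1500 m = 1700 m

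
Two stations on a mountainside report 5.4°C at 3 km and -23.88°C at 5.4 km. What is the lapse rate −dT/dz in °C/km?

Γ = −ΔT/Δz = (5.4 − (-23.88)) / (5400 − 3000) m
  = 29.28°C / 2.4 km = 12.2°C/km

12.2°C/km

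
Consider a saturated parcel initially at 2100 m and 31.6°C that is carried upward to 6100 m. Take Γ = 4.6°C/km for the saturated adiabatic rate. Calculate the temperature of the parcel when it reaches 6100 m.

Saturated adiabatic to 6100 m: -4.6 × 4 km = -18.4°C, so T = 13.2°C.

13.2°C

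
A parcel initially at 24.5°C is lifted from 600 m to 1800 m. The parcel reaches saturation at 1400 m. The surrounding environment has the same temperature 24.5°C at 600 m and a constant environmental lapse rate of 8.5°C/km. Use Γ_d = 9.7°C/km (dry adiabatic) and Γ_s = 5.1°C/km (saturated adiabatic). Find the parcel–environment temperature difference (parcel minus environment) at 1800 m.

+0.4°C (parcel warmer than environment)

Parcel:
  From 600 m to 1400 m (dry): cools by 9.7 × 0.8 = 7.76°C, giving 16.74°C.
  From 1400 m to 1800 m (saturated): cools by 5.1 × 0.4 = 2.04°C, giving 14.7°C.
Environment:
  From 600 m to 1800 m (environment): cools by 8.5 × 1.2 = 10.2°C, giving 14.3°C.
T_parcel − T_env = 14.7 − 14.3 = +0.4°C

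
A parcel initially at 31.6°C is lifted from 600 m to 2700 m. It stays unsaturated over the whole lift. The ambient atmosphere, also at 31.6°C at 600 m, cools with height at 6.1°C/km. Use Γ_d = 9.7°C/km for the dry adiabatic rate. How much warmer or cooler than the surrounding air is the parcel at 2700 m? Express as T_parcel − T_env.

-7.56°C (parcel cooler than environment)

Parcel:
  600 → 2700 m (dry, 9.7°C/km): ΔT = -9.7 × 2.1 = -20.37°C → T = 11.23°C
Environment:
  600 → 2700 m (environment, 6.1°C/km): ΔT = -6.1 × 2.1 = -12.81°C → T = 18.79°C
T_parcel − T_env = 11.23 − 18.79 = -7.56°C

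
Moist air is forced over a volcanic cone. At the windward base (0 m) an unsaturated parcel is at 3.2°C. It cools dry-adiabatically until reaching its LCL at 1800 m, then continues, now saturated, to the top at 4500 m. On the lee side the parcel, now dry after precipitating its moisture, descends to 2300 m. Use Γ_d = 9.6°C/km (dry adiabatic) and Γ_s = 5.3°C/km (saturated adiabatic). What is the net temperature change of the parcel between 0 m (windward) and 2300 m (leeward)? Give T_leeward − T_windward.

0–1800 m, dry: Δz = 1.8 km ⇒ ΔT = -17.28°C; T = -14.08°C
1800–4500 m, saturated: Δz = 2.7 km ⇒ ΔT = -14.31°C; T = -28.39°C
4500–2300 m, dry descent: Δz = 2.2 km ⇒ ΔT = +21.12°C; T = -7.27°C
Net change vs windward start: -7.27 − 3.2 = -10.47°C

-10.47°C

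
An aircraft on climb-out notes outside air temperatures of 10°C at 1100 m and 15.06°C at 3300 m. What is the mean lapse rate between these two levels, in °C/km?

Γ = −ΔT/Δz = (10 − 15.06) / (3300 − 1100) m
  = -5.06°C / 2.2 km = -2.3°C/km

-2.3°C/km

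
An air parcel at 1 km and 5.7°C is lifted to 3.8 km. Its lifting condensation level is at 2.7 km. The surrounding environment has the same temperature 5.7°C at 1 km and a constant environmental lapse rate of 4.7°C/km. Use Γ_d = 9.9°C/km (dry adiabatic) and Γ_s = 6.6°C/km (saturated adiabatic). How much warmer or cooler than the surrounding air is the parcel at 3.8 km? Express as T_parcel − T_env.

Parcel:
  From 1000 m to 2700 m (dry): cools by 9.9 × 1.7 = 16.83°C, giving -11.13°C.
  From 2700 m to 3800 m (saturated): cools by 6.6 × 1.1 = 7.26°C, giving -18.39°C.
Environment:
  From 1000 m to 3800 m (environment): cools by 4.7 × 2.8 = 13.16°C, giving -7.46°C.
T_parcel − T_env = -18.39 − (-7.46) = -10.93°C

-10.93°C (parcel cooler than environment)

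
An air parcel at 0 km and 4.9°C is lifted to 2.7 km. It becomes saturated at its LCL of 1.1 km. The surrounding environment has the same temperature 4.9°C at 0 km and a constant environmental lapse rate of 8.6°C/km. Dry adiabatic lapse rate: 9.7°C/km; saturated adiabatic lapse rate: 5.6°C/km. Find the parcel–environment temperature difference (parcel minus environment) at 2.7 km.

Parcel:
  From 0 m to 1100 m (dry): cools by 9.7 × 1.1 = 10.67°C, giving -5.77°C.
  From 1100 m to 2700 m (saturated): cools by 5.6 × 1.6 = 8.96°C, giving -14.73°C.
Environment:
  From 0 m to 2700 m (environment): cools by 8.6 × 2.7 = 23.22°C, giving -18.32°C.
T_parcel − T_env = -14.73 − (-18.32) = +3.59°C

+3.59°C (parcel warmer than environment)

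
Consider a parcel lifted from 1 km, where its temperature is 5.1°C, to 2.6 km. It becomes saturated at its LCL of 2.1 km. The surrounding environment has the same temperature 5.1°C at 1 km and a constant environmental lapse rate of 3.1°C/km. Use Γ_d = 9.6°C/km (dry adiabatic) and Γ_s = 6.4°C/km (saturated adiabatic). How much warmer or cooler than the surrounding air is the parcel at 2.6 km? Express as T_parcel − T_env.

Parcel:
  1000–2100 m, dry: Δz = 1.1 km ⇒ ΔT = -10.56°C; T = -5.46°C
  2100–2600 m, saturated: Δz = 0.5 km ⇒ ΔT = -3.2°C; T = -8.66°C
Environment:
  1000–2600 m, environment: Δz = 1.6 km ⇒ ΔT = -4.96°C; T = 0.14°C
T_parcel − T_env = -8.66 − 0.14 = -8.8°C

-8.8°C (parcel cooler than environment)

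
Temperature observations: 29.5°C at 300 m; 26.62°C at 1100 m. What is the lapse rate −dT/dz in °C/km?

3.6°C/km

Γ = −ΔT/Δz = (29.5 − 26.62) / (1100 − 300) m
  = 2.88°C / 0.8 km = 3.6°C/km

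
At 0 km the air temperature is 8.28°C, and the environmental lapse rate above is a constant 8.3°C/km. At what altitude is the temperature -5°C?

1.6 km

Height above start = (8.28 − (-5)) / 8.3 = 1.6 km
Altitude = 0 m + 1600 m = 1600 m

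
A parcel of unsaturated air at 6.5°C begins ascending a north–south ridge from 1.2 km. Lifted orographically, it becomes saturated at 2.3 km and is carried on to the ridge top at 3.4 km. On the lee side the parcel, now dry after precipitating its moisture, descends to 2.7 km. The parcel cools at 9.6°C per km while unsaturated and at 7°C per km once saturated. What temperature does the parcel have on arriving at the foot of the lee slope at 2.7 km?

Dry to 2300 m: -9.6 × 1.1 km = -10.56°C, so T = -4.06°C.
Saturated to 3400 m: -7 × 1.1 km = -7.7°C, so T = -11.76°C.
Dry descent to 2700 m: +9.6 × 0.7 km = +6.72°C, so T = -5.04°C.

-5.04°C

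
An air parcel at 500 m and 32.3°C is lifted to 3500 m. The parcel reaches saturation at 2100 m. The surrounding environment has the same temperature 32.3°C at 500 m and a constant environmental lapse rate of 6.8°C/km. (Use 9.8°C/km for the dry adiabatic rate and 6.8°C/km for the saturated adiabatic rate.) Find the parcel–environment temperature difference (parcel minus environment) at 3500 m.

-4.8°C (parcel cooler than environment)

Parcel:
  500–2100 m, dry: Δz = 1.6 km ⇒ ΔT = -15.68°C; T = 16.62°C
  2100–3500 m, saturated: Δz = 1.4 km ⇒ ΔT = -9.52°C; T = 7.1°C
Environment:
  500–3500 m, environment: Δz = 3 km ⇒ ΔT = -20.4°C; T = 11.9°C
T_parcel − T_env = 7.1 − 11.9 = -4.8°C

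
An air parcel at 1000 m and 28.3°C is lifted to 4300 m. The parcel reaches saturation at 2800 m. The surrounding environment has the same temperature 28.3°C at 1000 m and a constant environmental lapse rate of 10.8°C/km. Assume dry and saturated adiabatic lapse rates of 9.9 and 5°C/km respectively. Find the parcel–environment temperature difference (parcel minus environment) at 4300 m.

+10.32°C (parcel warmer than environment)

Parcel:
  1000–2800 m, dry: Δz = 1.8 km ⇒ ΔT = -17.82°C; T = 10.48°C
  2800–4300 m, saturated: Δz = 1.5 km ⇒ ΔT = -7.5°C; T = 2.98°C
Environment:
  1000–4300 m, environment: Δz = 3.3 km ⇒ ΔT = -35.64°C; T = -7.34°C
T_parcel − T_env = 2.98 − (-7.34) = +10.32°C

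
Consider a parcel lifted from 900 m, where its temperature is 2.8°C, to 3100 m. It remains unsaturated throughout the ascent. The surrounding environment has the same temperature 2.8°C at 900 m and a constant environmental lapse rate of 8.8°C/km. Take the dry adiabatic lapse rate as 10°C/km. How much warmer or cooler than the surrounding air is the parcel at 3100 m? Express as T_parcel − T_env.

-2.64°C (parcel cooler than environment)

Parcel:
  900 → 3100 m (dry, 10°C/km): ΔT = -10 × 2.2 = -22°C → T = -19.2°C
Environment:
  900 → 3100 m (environment, 8.8°C/km): ΔT = -8.8 × 2.2 = -19.36°C → T = -16.56°C
T_parcel − T_env = -19.2 − (-16.56) = -2.64°C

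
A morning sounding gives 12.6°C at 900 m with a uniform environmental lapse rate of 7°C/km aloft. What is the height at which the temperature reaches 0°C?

Height above start = (12.6 − 0) / 7 = 1.8 km
Altitude = 900 m + 1800 m = 2700 m

2700 m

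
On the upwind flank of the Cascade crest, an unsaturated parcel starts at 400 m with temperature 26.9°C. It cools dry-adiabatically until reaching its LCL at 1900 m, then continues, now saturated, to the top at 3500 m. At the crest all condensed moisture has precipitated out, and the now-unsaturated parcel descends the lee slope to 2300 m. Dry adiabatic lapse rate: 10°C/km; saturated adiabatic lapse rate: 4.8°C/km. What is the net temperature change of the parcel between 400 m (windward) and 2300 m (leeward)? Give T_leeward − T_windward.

-10.68°C

400 → 1900 m (dry, 10°C/km): ΔT = -10 × 1.5 = -15°C → T = 11.9°C
1900 → 3500 m (saturated, 4.8°C/km): ΔT = -4.8 × 1.6 = -7.68°C → T = 4.22°C
3500 → 2300 m (dry descent, 10°C/km): ΔT = +10 × 1.2 = +12°C → T = 16.22°C
Net change vs windward start: 16.22 − 26.9 = -10.68°C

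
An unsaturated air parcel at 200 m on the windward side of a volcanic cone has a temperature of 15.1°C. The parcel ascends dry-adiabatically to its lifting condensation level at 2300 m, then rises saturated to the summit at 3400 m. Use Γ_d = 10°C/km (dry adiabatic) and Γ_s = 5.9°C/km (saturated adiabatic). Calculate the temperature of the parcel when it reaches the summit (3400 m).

-12.39°C

200 → 2300 m (dry, 10°C/km): ΔT = -10 × 2.1 = -21°C → T = -5.9°C
2300 → 3400 m (saturated, 5.9°C/km): ΔT = -5.9 × 1.1 = -6.49°C → T = -12.39°C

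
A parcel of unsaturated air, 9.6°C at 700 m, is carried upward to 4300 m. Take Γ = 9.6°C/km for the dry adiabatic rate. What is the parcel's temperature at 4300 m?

-24.96°C

700–4300 m, dry adiabatic: Δz = 3.6 km ⇒ ΔT = -34.56°C; T = -24.96°C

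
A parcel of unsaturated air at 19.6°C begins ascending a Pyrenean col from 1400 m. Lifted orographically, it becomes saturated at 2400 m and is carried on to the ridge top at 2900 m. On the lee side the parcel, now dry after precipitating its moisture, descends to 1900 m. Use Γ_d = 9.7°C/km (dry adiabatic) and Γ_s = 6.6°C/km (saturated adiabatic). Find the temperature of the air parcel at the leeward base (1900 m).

From 1400 m to 2400 m (dry): cools by 9.7 × 1 = 9.7°C, giving 9.9°C.
From 2400 m to 2900 m (saturated): cools by 6.6 × 0.5 = 3.3°C, giving 6.6°C.
From 2900 m to 1900 m (dry descent): warms by 9.7 × 1 = 9.7°C, giving 16.3°C.

16.3°C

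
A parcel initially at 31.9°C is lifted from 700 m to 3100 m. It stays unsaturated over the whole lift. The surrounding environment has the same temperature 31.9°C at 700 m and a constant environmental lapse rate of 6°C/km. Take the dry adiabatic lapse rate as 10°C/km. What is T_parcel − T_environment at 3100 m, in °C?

Parcel:
  From 700 m to 3100 m (dry): cools by 10 × 2.4 = 24°C, giving 7.9°C.
Environment:
  From 700 m to 3100 m (environment): cools by 6 × 2.4 = 14.4°C, giving 17.5°C.
T_parcel − T_env = 7.9 − 17.5 = -9.6°C

-9.6°C (parcel cooler than environment)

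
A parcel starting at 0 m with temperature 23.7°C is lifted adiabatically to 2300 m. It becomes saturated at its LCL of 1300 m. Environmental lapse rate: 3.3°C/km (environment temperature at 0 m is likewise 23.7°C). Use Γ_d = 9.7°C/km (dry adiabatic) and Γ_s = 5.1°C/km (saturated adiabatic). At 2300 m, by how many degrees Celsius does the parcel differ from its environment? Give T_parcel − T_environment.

Parcel:
  0 → 1300 m (dry, 9.7°C/km): ΔT = -9.7 × 1.3 = -12.61°C → T = 11.09°C
  1300 → 2300 m (saturated, 5.1°C/km): ΔT = -5.1 × 1 = -5.1°C → T = 5.99°C
Environment:
  0 → 2300 m (environment, 3.3°C/km): ΔT = -3.3 × 2.3 = -7.59°C → T = 16.11°C
T_parcel − T_env = 5.99 − 16.11 = -10.12°C

-10.12°C (parcel cooler than environment)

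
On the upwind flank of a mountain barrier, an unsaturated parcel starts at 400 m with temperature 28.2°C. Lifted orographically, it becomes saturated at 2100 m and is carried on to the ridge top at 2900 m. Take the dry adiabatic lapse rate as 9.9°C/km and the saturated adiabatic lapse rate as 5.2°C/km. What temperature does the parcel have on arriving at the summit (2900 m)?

400 → 2100 m (dry, 9.9°C/km): ΔT = -9.9 × 1.7 = -16.83°C → T = 11.37°C
2100 → 2900 m (saturated, 5.2°C/km): ΔT = -5.2 × 0.8 = -4.16°C → T = 7.21°C

7.21°C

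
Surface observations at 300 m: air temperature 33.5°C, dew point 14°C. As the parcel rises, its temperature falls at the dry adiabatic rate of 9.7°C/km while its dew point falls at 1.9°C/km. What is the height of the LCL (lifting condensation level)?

T and T_d converge at 9.7 − 1.9 = 7.8°C per km
Height above start = (33.5 − 14) / 7.8 = 2.5 km
LCL altitude = 300 m + 2500 m = 2800 m

2800 m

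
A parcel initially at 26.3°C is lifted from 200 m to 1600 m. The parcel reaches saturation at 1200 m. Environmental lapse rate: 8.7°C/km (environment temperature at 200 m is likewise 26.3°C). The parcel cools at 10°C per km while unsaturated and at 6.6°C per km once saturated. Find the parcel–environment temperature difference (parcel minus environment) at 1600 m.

Parcel:
  Dry to 1200 m: -10 × 1 km = -10°C, so T = 16.3°C.
  Saturated to 1600 m: -6.6 × 0.4 km = -2.64°C, so T = 13.66°C.
Environment:
  Environment to 1600 m: -8.7 × 1.4 km = -12.18°C, so T = 14.12°C.
T_parcel − T_env = 13.66 − 14.12 = -0.46°C

-0.46°C (parcel cooler than environment)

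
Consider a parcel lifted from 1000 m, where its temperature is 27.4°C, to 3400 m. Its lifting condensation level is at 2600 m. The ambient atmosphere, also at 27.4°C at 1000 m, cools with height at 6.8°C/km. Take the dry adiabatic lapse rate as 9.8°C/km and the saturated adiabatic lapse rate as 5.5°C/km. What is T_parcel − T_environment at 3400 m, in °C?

-3.76°C (parcel cooler than environment)

Parcel:
  1000–2600 m, dry: Δz = 1.6 km ⇒ ΔT = -15.68°C; T = 11.72°C
  2600–3400 m, saturated: Δz = 0.8 km ⇒ ΔT = -4.4°C; T = 7.32°C
Environment:
  1000–3400 m, environment: Δz = 2.4 km ⇒ ΔT = -16.32°C; T = 11.08°C
T_parcel − T_env = 7.32 − 11.08 = -3.76°C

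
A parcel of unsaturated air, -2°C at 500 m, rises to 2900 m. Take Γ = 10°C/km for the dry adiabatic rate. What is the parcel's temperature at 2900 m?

500 → 2900 m (dry adiabatic, 10°C/km): ΔT = -10 × 2.4 = -24°C → T = -26°C

-26°C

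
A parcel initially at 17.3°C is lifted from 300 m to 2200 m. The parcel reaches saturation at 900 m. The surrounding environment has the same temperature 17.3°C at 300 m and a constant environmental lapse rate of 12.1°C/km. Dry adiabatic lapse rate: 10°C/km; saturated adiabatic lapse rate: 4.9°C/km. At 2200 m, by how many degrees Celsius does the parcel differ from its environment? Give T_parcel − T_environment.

+10.62°C (parcel warmer than environment)

Parcel:
  From 300 m to 900 m (dry): cools by 10 × 0.6 = 6°C, giving 11.3°C.
  From 900 m to 2200 m (saturated): cools by 4.9 × 1.3 = 6.37°C, giving 4.93°C.
Environment:
  From 300 m to 2200 m (environment): cools by 12.1 × 1.9 = 22.99°C, giving -5.69°C.
T_parcel − T_env = 4.93 − (-5.69) = +10.62°C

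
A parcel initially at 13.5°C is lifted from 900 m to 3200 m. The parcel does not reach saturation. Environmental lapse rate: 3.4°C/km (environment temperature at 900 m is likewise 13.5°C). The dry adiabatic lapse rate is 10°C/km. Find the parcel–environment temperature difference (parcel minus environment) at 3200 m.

Parcel:
  900–3200 m, dry: Δz = 2.3 km ⇒ ΔT = -23°C; T = -9.5°C
Environment:
  900–3200 m, environment: Δz = 2.3 km ⇒ ΔT = -7.82°C; T = 5.68°C
T_parcel − T_env = -9.5 − 5.68 = -15.18°C

-15.18°C (parcel cooler than environment)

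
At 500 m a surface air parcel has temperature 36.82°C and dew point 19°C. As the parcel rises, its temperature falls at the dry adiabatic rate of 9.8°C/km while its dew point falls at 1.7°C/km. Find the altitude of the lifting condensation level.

T and T_d converge at 9.8 − 1.7 = 8.1°C per km
Height above start = (36.82 − 19) / 8.1 = 2.2 km
LCL altitude = 500 m + 2200 m = 2700 m

2700 m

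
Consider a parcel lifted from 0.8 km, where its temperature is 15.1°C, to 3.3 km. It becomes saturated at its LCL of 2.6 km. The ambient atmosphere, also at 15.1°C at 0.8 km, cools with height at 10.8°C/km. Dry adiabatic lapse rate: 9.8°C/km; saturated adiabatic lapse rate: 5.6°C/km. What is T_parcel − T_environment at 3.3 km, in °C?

Parcel:
  800 → 2600 m (dry, 9.8°C/km): ΔT = -9.8 × 1.8 = -17.64°C → T = -2.54°C
  2600 → 3300 m (saturated, 5.6°C/km): ΔT = -5.6 × 0.7 = -3.92°C → T = -6.46°C
Environment:
  800 → 3300 m (environment, 10.8°C/km): ΔT = -10.8 × 2.5 = -27°C → T = -11.9°C
T_parcel − T_env = -6.46 − (-11.9) = +5.44°C

+5.44°C (parcel warmer than environment)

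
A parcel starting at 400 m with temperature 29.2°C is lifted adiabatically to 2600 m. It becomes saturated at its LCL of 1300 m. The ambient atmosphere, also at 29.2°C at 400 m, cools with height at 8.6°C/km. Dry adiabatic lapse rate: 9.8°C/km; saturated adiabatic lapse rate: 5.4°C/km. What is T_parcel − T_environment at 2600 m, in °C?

+3.08°C (parcel warmer than environment)

Parcel:
  From 400 m to 1300 m (dry): cools by 9.8 × 0.9 = 8.82°C, giving 20.38°C.
  From 1300 m to 2600 m (saturated): cools by 5.4 × 1.3 = 7.02°C, giving 13.36°C.
Environment:
  From 400 m to 2600 m (environment): cools by 8.6 × 2.2 = 18.92°C, giving 10.28°C.
T_parcel − T_env = 13.36 − 10.28 = +3.08°C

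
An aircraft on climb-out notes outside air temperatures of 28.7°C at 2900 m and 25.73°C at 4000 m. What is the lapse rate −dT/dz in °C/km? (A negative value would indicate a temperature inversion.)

Γ = −ΔT/Δz = (28.7 − 25.73) / (4000 − 2900) m
  = 2.97°C / 1.1 km = 2.7°C/km

2.7°C/km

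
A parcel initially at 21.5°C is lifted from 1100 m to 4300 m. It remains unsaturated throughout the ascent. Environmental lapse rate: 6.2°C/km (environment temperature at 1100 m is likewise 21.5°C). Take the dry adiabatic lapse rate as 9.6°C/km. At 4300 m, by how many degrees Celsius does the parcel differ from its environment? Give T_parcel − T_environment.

Parcel:
  From 1100 m to 4300 m (dry): cools by 9.6 × 3.2 = 30.72°C, giving -9.22°C.
Environment:
  From 1100 m to 4300 m (environment): cools by 6.2 × 3.2 = 19.84°C, giving 1.66°C.
T_parcel − T_env = -9.22 − 1.66 = -10.88°C

-10.88°C (parcel cooler than environment)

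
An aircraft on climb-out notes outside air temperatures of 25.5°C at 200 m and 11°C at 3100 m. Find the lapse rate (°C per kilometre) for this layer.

5°C/km

Γ = −ΔT/Δz = (25.5 − 11) / (3100 − 200) m
  = 14.5°C / 2.9 km = 5°C/km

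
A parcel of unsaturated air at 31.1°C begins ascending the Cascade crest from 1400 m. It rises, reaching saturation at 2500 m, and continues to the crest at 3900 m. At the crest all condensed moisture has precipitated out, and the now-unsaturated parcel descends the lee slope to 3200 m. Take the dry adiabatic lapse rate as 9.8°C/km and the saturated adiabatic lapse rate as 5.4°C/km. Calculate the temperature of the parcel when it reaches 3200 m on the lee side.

19.62°C

From 1400 m to 2500 m (dry): cools by 9.8 × 1.1 = 10.78°C, giving 20.32°C.
From 2500 m to 3900 m (saturated): cools by 5.4 × 1.4 = 7.56°C, giving 12.76°C.
From 3900 m to 3200 m (dry descent): warms by 9.8 × 0.7 = 6.86°C, giving 19.62°C.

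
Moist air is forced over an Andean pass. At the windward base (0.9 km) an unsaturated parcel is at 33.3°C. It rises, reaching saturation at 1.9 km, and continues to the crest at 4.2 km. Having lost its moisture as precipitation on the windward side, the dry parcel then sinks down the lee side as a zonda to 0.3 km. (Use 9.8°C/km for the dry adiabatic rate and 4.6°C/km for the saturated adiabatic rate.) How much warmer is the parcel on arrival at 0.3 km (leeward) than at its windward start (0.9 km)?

900–1900 m, dry: Δz = 1 km ⇒ ΔT = -9.8°C; T = 23.5°C
1900–4200 m, saturated: Δz = 2.3 km ⇒ ΔT = -10.58°C; T = 12.92°C
4200–300 m, dry descent: Δz = 3.9 km ⇒ ΔT = +38.22°C; T = 51.14°C
Net change vs windward start: 51.14 − 33.3 = +17.84°C

+17.84°C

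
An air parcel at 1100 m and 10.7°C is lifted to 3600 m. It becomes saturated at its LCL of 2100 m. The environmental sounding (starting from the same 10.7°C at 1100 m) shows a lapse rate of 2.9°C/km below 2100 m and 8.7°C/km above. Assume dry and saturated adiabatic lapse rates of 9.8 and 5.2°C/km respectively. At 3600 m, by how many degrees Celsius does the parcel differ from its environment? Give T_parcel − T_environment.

-1.65°C (parcel cooler than environment)

Parcel:
  1100 → 2100 m (dry, 9.8°C/km): ΔT = -9.8 × 1 = -9.8°C → T = 0.9°C
  2100 → 3600 m (saturated, 5.2°C/km): ΔT = -5.2 × 1.5 = -7.8°C → T = -6.9°C
Environment:
  1100 → 2100 m (environment, lower layer, 2.9°C/km): ΔT = -2.9 × 1 = -2.9°C → T = 7.8°C
  2100 → 3600 m (environment, upper layer, 8.7°C/km): ΔT = -8.7 × 1.5 = -13.05°C → T = -5.25°C
T_parcel − T_env = -6.9 − (-5.25) = -1.65°C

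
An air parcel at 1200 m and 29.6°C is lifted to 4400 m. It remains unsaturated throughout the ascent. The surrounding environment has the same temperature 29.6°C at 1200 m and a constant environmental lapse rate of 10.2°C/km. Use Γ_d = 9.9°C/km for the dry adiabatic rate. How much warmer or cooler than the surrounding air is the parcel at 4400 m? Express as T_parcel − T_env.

+0.96°C (parcel warmer than environment)

Parcel:
  1200–4400 m, dry: Δz = 3.2 km ⇒ ΔT = -31.68°C; T = -2.08°C
Environment:
  1200–4400 m, environment: Δz = 3.2 km ⇒ ΔT = -32.64°C; T = -3.04°C
T_parcel − T_env = -2.08 − (-3.04) = +0.96°C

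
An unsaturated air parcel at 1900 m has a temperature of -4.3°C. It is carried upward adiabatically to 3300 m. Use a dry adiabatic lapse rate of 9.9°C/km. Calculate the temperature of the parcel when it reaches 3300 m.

From 1900 m to 3300 m (dry adiabatic): cools by 9.9 × 1.4 = 13.86°C, giving -18.16°C.

-18.16°C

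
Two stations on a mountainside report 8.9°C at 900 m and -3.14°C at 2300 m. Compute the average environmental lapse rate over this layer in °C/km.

Γ = −ΔT/Δz = (8.9 − (-3.14)) / (2300 − 900) m
  = 12.04°C / 1.4 km = 8.6°C/km

8.6°C/km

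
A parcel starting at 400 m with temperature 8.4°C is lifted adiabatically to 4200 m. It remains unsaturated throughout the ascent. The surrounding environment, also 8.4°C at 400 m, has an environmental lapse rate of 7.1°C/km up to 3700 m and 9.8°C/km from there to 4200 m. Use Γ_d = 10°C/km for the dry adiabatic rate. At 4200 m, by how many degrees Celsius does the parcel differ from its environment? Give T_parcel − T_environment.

-9.67°C (parcel cooler than environment)

Parcel:
  400–4200 m, dry: Δz = 3.8 km ⇒ ΔT = -38°C; T = -29.6°C
Environment:
  400–3700 m, environment, lower layer: Δz = 3.3 km ⇒ ΔT = -23.43°C; T = -15.03°C
  3700–4200 m, environment, upper layer: Δz = 0.5 km ⇒ ΔT = -4.9°C; T = -19.93°C
T_parcel − T_env = -29.6 − (-19.93) = -9.67°C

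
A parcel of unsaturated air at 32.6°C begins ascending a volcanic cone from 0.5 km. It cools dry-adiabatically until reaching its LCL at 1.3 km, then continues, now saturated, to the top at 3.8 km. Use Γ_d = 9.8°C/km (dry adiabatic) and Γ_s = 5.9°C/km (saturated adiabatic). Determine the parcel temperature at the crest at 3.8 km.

10.01°C

500 → 1300 m (dry, 9.8°C/km): ΔT = -9.8 × 0.8 = -7.84°C → T = 24.76°C
1300 → 3800 m (saturated, 5.9°C/km): ΔT = -5.9 × 2.5 = -14.75°C → T = 10.01°C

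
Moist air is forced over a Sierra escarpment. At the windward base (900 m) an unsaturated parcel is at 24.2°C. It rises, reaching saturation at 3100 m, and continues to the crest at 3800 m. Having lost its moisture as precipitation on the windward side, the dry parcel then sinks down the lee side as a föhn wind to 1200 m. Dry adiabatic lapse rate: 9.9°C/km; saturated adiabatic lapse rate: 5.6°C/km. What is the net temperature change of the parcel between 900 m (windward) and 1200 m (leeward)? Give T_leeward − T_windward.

+0.04°C

900 → 3100 m (dry, 9.9°C/km): ΔT = -9.9 × 2.2 = -21.78°C → T = 2.42°C
3100 → 3800 m (saturated, 5.6°C/km): ΔT = -5.6 × 0.7 = -3.92°C → T = -1.5°C
3800 → 1200 m (dry descent, 9.9°C/km): ΔT = +9.9 × 2.6 = +25.74°C → T = 24.24°C
Net change vs windward start: 24.24 − 24.2 = +0.04°C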